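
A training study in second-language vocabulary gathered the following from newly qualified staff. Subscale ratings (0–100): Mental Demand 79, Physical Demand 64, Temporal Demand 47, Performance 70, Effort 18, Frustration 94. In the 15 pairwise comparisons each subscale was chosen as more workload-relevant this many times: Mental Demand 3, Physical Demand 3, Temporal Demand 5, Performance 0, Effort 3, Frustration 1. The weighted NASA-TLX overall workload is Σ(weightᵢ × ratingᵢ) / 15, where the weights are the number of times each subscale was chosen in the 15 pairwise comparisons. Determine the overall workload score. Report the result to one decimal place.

The tallies are the weights (they sum to 15).
Weighted sum = 3·79 + 3·64 + 5·47 + 0·70 + 3·18 + 1·94
            = 237 + 192 + 235 + 0 + 54 + 94 = 812.
Overall workload = 812 / 15 = 54.1333 ≈ 54.1.

54.1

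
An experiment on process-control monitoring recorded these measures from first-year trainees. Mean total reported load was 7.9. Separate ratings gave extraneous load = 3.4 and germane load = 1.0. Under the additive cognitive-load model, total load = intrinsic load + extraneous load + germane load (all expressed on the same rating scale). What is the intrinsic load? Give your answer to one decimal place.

3.5

intrinsic load = total − extraneous − germane
             = 7.9 − 3.4 − 1.0 = 3.5.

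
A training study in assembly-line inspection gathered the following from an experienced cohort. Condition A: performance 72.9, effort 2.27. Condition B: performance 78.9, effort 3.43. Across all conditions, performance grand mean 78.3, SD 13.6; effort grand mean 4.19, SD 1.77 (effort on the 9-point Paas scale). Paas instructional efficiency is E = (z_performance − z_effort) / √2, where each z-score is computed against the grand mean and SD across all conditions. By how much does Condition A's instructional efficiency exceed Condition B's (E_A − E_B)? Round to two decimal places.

Condition A: z_P = (72.9 − 78.3)/13.6 = -0.3971; z_E = (2.27 − 4.19)/1.77 = -1.0847; E_A = (-0.3971 − (-1.0847))/√2 = 0.4862.
Condition B: z_P = (78.9 − 78.3)/13.6 = 0.0441; z_E = (3.43 − 4.19)/1.77 = -0.4294; E_B = (0.0441 − (-0.4294))/√2 = 0.3348.
E_A − E_B = 0.4862 − 0.3348 = 0.1514 ≈ 0.15.

0.15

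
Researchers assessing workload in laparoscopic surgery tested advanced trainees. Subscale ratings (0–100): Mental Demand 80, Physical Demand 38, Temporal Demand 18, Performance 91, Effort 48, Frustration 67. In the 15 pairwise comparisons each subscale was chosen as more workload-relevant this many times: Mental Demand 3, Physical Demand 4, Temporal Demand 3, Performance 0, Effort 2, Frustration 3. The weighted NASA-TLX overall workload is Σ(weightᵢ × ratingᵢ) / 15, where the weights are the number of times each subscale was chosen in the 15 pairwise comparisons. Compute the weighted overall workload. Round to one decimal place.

The tallies are the weights (they sum to 15).
Weighted sum = 3·80 + 4·38 + 3·18 + 0·91 + 2·48 + 3·67
            = 240 + 152 + 54 + 0 + 96 + 201 = 743.
Overall workload = 743 / 15 = 49.5333 ≈ 49.5.

49.5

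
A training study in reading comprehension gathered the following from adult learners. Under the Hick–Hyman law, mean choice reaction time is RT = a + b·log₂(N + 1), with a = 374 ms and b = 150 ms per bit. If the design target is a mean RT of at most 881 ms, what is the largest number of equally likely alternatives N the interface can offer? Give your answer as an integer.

Set 374 + 150·log₂(N + 1) ≤ 881.
log₂(N + 1) ≤ (881 − 374) / 150 = 3.3800.
N + 1 ≤ 2^3.3800 = 10.4107.
N ≤ 9.4107, so the largest integer N is 9.

9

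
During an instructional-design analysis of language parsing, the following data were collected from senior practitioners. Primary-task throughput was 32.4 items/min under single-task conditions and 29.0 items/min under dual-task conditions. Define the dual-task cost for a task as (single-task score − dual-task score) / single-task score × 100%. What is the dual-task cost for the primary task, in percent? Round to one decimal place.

Cost = (32.4 − 29.0) / 32.4 × 100%
     = 3.4000 / 32.4 × 100% = 10.4938%.
≈ 10.5%.

10.5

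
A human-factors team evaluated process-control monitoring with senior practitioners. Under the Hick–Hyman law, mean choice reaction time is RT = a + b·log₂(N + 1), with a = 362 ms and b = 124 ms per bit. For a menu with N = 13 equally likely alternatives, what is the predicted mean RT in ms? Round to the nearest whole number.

log₂(13 + 1) = log₂(14) = 3.8074.
RT = 362 + 124 × 3.8074 = 362 + 472.1176 = 834.1176 ms.
≈ 834 ms.

834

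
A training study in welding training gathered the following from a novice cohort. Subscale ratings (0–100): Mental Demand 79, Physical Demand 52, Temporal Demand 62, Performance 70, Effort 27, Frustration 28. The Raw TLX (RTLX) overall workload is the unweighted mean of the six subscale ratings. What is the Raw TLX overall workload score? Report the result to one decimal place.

53.0

Sum of ratings = 79 + 52 + 62 + 70 + 27 + 28 = 318.
RTLX = 318 / 6 = 53.0000 ≈ 53.0.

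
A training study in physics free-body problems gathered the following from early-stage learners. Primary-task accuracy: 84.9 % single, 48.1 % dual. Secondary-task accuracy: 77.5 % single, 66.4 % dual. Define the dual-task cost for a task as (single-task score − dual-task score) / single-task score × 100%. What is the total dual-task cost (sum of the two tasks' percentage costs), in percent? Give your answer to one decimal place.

57.7

Primary cost = (84.9 − 48.1) / 84.9 × 100% = 43.3451%.
Secondary cost = (77.5 − 66.4) / 77.5 × 100% = 14.3226%.
Total = 43.3451% + 14.3226% = 57.6677% ≈ 57.7%.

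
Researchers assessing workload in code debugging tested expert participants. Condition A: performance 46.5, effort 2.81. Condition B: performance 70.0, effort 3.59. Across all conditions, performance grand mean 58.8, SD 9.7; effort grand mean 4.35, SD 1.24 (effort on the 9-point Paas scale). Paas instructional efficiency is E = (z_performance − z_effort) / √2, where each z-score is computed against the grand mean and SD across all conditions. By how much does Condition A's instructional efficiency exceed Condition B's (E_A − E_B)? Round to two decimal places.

-1.27

Condition A: z_P = (46.5 − 58.8)/9.7 = -1.2680; z_E = (2.81 − 4.35)/1.24 = -1.2419; E_A = (-1.2680 − (-1.2419))/√2 = -0.0185.
Condition B: z_P = (70.0 − 58.8)/9.7 = 1.1546; z_E = (3.59 − 4.35)/1.24 = -0.6129; E_B = (1.1546 − (-0.6129))/√2 = 1.2498.
E_A − E_B = -0.0185 − 1.2498 = -1.2683 ≈ -1.27.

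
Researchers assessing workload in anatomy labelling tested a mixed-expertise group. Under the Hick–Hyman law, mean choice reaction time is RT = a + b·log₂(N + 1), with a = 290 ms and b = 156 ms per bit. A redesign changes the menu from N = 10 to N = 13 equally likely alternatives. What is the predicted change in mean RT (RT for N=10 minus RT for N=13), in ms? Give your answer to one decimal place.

-54.3

RT(10) = 290 + 156·log₂(11) = 290 + 156·3.4594 = 829.6664 ms.
RT(13) = 290 + 156·log₂(14) = 290 + 156·3.8074 = 883.9544 ms.
Difference = 829.6664 − 883.9544 = -54.2880 ≈ -54.3 ms.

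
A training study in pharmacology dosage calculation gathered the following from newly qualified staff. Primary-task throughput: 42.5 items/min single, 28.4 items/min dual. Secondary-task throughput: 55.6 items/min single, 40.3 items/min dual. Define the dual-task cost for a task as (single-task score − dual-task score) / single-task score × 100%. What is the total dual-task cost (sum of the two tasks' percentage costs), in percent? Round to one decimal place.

Primary cost = (42.5 − 28.4) / 42.5 × 100% = 33.1765%.
Secondary cost = (55.6 − 40.3) / 55.6 × 100% = 27.5180%.
Total = 33.1765% + 27.5180% = 60.6945% ≈ 60.7%.

60.7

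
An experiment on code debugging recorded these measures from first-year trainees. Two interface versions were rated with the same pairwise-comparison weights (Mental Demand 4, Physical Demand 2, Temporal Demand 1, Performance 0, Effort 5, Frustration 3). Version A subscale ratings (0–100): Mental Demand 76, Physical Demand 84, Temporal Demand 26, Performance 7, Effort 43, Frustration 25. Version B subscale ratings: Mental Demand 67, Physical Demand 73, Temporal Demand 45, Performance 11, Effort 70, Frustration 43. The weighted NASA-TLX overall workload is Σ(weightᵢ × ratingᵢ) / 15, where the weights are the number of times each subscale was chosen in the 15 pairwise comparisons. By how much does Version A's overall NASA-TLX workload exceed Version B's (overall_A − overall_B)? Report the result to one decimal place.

Version A weighted sum = 4·76 + 2·84 + 1·26 + 0·7 + 5·43 + 3·25 = 304 + 168 + 26 + 0 + 215 + 75 = 788; overall_A = 788/15 = 52.5333.
Version B weighted sum = 4·67 + 2·73 + 1·45 + 0·11 + 5·70 + 3·43 = 268 + 146 + 45 + 0 + 350 + 129 = 938; overall_B = 938/15 = 62.5333.
Difference = 52.5333 − 62.5333 = -10.0000 ≈ -10.0.

-10.0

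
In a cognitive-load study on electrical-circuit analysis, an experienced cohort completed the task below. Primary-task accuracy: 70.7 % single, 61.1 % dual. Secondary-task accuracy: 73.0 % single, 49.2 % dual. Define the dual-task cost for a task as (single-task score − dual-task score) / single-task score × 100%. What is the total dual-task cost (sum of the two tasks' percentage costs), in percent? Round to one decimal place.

46.2

Primary cost = (70.7 − 61.1) / 70.7 × 100% = 13.5785%.
Secondary cost = (73.0 − 49.2) / 73.0 × 100% = 32.6027%.
Total = 13.5785% + 32.6027% = 46.1812% ≈ 46.2%.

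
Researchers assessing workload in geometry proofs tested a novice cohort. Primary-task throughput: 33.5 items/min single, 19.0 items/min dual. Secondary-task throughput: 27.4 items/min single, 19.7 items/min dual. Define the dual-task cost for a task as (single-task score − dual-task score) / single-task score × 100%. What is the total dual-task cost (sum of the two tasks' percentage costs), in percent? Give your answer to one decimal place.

Primary cost = (33.5 − 19.0) / 33.5 × 100% = 43.2836%.
Secondary cost = (27.4 − 19.7) / 27.4 × 100% = 28.1022%.
Total = 43.2836% + 28.1022% = 71.3858% ≈ 71.4%.

71.4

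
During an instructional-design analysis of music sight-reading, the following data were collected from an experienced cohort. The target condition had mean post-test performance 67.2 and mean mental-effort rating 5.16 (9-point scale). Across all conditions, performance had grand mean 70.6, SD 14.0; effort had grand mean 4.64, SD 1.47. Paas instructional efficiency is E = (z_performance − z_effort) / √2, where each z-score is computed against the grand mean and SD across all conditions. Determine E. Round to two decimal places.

-0.42

z_performance = (67.2 − 70.6) / 14.0 = -3.4000 / 14.0 = -0.2429.
z_effort = (5.16 − 4.64) / 1.47 = 0.5200 / 1.47 = 0.3537.
z_P − z_E = -0.2429 − 0.3537 = -0.5966.
E = -0.5966 / √2 = -0.5966 / 1.41421 = -0.4219 ≈ -0.42.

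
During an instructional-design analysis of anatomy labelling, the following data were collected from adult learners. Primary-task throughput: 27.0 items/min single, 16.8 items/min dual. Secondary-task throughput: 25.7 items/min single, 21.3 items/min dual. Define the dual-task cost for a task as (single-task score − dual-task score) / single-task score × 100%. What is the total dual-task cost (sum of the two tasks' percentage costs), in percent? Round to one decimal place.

54.9

Primary cost = (27.0 − 16.8) / 27.0 × 100% = 37.7778%.
Secondary cost = (25.7 − 21.3) / 25.7 × 100% = 17.1206%.
Total = 37.7778% + 17.1206% = 54.8984% ≈ 54.9%.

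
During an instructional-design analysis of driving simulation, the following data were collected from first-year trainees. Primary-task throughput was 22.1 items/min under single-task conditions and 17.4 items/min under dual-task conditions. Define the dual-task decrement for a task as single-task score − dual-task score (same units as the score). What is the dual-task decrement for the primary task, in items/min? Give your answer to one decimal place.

Decrement = 22.1 − 17.4 = 4.7000 items/min ≈ 4.7 items/min.

4.7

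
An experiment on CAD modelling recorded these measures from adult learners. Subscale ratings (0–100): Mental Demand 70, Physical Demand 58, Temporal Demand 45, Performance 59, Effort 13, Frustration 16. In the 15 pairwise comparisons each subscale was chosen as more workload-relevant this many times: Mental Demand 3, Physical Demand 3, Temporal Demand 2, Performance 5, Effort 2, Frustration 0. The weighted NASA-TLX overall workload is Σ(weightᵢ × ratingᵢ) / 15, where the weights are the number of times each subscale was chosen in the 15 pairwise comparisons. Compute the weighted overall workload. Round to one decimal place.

53.0

The tallies are the weights (they sum to 15).
Weighted sum = 3·70 + 3·58 + 2·45 + 5·59 + 2·13 + 0·16
            = 210 + 174 + 90 + 295 + 26 + 0 = 795.
Overall workload = 795 / 15 = 53.0000 ≈ 53.0.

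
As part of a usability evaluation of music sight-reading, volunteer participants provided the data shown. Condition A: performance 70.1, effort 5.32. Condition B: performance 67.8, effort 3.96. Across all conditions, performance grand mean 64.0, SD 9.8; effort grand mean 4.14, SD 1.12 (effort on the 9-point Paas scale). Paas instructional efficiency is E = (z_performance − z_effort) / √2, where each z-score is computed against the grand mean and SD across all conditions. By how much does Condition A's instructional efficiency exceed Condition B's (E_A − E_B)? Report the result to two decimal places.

-0.69

Condition A: z_P = (70.1 − 64.0)/9.8 = 0.6224; z_E = (5.32 − 4.14)/1.12 = 1.0536; E_A = (0.6224 − 1.0536)/√2 = -0.3049.
Condition B: z_P = (67.8 − 64.0)/9.8 = 0.3878; z_E = (3.96 − 4.14)/1.12 = -0.1607; E_B = (0.3878 − (-0.1607))/√2 = 0.3878.
E_A − E_B = -0.3049 − 0.3878 = -0.6927 ≈ -0.69.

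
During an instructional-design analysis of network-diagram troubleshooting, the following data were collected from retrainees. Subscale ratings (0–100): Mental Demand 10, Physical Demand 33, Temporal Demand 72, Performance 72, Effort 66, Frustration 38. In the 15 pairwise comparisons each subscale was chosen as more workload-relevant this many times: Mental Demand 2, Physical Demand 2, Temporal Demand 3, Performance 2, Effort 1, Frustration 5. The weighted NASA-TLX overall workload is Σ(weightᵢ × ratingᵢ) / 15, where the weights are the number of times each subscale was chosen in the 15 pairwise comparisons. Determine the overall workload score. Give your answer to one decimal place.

The tallies are the weights (they sum to 15).
Weighted sum = 2·10 + 2·33 + 3·72 + 2·72 + 1·66 + 5·38
            = 20 + 66 + 216 + 144 + 66 + 190 = 702.
Overall workload = 702 / 15 = 46.8000 ≈ 46.8.

46.8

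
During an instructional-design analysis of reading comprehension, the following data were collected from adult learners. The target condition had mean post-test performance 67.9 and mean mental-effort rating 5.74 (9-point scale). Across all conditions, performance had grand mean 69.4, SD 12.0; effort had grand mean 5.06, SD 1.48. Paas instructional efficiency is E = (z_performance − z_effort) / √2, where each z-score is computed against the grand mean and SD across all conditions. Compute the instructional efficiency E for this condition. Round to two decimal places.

-0.41

z_performance = (67.9 − 69.4) / 12.0 = -1.5000 / 12.0 = -0.1250.
z_effort = (5.74 − 5.06) / 1.48 = 0.6800 / 1.48 = 0.4595.
z_P − z_E = -0.1250 − 0.4595 = -0.5845.
E = -0.5845 / √2 = -0.5845 / 1.41421 = -0.4133 ≈ -0.41.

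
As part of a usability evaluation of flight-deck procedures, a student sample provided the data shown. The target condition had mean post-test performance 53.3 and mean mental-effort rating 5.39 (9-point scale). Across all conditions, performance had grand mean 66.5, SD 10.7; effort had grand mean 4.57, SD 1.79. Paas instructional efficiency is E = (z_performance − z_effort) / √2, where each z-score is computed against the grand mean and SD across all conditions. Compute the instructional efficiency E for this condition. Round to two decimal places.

-1.20

z_performance = (53.3 − 66.5) / 10.7 = -13.2000 / 10.7 = -1.2336.
z_effort = (5.39 − 4.57) / 1.79 = 0.8200 / 1.79 = 0.4581.
z_P − z_E = -1.2336 − 0.4581 = -1.6917.
E = -1.6917 / √2 = -1.6917 / 1.41421 = -1.1962 ≈ -1.20.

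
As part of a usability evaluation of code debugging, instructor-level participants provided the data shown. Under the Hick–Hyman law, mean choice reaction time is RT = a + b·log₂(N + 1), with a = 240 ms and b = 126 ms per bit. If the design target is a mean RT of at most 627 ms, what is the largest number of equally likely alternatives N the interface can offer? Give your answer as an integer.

7

Set 240 + 126·log₂(N + 1) ≤ 627.
log₂(N + 1) ≤ (627 − 240) / 126 = 3.0714.
N + 1 ≤ 2^3.0714 = 8.4059.
N ≤ 7.4059, so the largest integer N is 7.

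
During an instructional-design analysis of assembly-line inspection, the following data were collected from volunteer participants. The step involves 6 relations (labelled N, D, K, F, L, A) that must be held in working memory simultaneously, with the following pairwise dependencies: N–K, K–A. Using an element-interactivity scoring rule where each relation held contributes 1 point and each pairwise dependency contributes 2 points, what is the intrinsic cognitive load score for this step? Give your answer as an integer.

Count of relations held simultaneously: 6.
Count of pairwise dependencies listed: 2.
Element contribution: 6 × 1 = 6.
Interaction contribution: 2 × 2 = 4.
Intrinsic load = 6 + 4 = 10.

10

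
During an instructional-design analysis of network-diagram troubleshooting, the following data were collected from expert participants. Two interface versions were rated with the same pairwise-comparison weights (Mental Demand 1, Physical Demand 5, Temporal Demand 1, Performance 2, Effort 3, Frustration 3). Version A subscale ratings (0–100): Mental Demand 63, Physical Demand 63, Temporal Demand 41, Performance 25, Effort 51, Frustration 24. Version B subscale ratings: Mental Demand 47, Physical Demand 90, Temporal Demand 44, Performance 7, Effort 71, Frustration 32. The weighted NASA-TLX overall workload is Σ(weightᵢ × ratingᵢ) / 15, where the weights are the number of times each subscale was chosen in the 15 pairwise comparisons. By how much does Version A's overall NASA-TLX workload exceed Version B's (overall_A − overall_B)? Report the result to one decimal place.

-11.3

Version A weighted sum = 1·63 + 5·63 + 1·41 + 2·25 + 3·51 + 3·24 = 63 + 315 + 41 + 50 + 153 + 72 = 694; overall_A = 694/15 = 46.2667.
Version B weighted sum = 1·47 + 5·90 + 1·44 + 2·7 + 3·71 + 3·32 = 47 + 450 + 44 + 14 + 213 + 96 = 864; overall_B = 864/15 = 57.6000.
Difference = 46.2667 − 57.6000 = -11.3333 ≈ -11.3.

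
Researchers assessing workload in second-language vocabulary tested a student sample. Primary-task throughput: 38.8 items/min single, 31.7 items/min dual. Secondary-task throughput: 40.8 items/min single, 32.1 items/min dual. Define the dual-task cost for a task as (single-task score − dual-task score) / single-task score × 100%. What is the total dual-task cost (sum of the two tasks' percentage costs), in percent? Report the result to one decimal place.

Primary cost = (38.8 − 31.7) / 38.8 × 100% = 18.2990%.
Secondary cost = (40.8 − 32.1) / 40.8 × 100% = 21.3235%.
Total = 18.2990% + 21.3235% = 39.6225% ≈ 39.6%.

39.6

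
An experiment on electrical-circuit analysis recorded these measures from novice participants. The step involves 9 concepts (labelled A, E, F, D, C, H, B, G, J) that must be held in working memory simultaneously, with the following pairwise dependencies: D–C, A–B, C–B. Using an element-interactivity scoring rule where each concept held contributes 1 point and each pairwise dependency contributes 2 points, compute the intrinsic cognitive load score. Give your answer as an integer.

15

Count of concepts held simultaneously: 9.
Count of pairwise dependencies listed: 3.
Element contribution: 9 × 1 = 9.
Interaction contribution: 3 × 2 = 6.
Intrinsic load = 9 + 6 = 15.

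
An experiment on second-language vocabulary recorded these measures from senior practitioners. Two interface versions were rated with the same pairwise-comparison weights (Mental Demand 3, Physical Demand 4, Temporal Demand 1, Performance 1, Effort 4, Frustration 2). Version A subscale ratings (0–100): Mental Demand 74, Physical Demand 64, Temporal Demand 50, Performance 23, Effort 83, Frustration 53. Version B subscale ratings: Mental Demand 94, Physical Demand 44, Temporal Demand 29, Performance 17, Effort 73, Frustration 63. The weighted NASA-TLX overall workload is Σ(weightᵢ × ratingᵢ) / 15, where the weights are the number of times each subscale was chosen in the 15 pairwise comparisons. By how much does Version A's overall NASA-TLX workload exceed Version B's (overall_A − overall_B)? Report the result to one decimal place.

Version A weighted sum = 3·74 + 4·64 + 1·50 + 1·23 + 4·83 + 2·53 = 222 + 256 + 50 + 23 + 332 + 106 = 989; overall_A = 989/15 = 65.9333.
Version B weighted sum = 3·94 + 4·44 + 1·29 + 1·17 + 4·73 + 2·63 = 282 + 176 + 29 + 17 + 292 + 126 = 922; overall_B = 922/15 = 61.4667.
Difference = 65.9333 − 61.4667 = 4.4666 ≈ 4.5.

4.5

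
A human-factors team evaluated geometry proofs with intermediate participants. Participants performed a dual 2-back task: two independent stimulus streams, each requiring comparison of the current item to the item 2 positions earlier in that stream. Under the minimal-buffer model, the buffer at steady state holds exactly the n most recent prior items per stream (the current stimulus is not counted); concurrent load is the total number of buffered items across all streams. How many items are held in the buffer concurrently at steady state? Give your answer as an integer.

Each stream's buffer holds its 2 most recent prior items.
Two independent streams: 2 × 2 = 4 buffered items at steady state.

4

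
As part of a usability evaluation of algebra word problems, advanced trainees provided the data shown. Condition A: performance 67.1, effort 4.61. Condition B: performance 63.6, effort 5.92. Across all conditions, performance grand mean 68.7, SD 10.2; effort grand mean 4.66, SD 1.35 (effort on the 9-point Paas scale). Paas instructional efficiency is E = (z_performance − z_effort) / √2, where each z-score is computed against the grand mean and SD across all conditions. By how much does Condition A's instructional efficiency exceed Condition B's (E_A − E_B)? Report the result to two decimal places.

Condition A: z_P = (67.1 − 68.7)/10.2 = -0.1569; z_E = (4.61 − 4.66)/1.35 = -0.0370; E_A = (-0.1569 − (-0.0370))/√2 = -0.0848.
Condition B: z_P = (63.6 − 68.7)/10.2 = -0.5000; z_E = (5.92 − 4.66)/1.35 = 0.9333; E_B = (-0.5000 − 0.9333)/√2 = -1.0135.
E_A − E_B = -0.0848 − (-1.0135) = 0.9287 ≈ 0.93.

0.93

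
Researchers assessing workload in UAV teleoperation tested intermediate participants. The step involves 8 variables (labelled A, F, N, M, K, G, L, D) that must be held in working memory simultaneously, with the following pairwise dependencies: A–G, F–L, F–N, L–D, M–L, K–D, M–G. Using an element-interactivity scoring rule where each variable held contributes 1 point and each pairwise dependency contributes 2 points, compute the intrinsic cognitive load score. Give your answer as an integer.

Count of variables held simultaneously: 8.
Count of pairwise dependencies listed: 7.
Element contribution: 8 × 1 = 8.
Interaction contribution: 7 × 2 = 14.
Intrinsic load = 8 + 14 = 22.

22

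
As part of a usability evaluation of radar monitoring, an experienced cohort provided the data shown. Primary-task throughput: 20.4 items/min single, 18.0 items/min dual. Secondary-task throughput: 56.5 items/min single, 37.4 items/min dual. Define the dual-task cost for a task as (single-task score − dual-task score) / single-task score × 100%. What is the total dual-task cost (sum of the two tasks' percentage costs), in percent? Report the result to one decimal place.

Primary cost = (20.4 − 18.0) / 20.4 × 100% = 11.7647%.
Secondary cost = (56.5 − 37.4) / 56.5 × 100% = 33.8053%.
Total = 11.7647% + 33.8053% = 45.5700% ≈ 45.6%.

45.6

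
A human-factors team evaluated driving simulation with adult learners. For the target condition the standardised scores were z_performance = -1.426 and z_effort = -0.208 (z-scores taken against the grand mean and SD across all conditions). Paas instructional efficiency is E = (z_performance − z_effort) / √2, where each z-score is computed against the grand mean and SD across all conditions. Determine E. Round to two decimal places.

-0.86

z_P − z_E = -1.426 − (-0.208) = -1.2180.
E = -1.2180 / √2 = -1.2180 / 1.41421 = -0.8613 ≈ -0.86.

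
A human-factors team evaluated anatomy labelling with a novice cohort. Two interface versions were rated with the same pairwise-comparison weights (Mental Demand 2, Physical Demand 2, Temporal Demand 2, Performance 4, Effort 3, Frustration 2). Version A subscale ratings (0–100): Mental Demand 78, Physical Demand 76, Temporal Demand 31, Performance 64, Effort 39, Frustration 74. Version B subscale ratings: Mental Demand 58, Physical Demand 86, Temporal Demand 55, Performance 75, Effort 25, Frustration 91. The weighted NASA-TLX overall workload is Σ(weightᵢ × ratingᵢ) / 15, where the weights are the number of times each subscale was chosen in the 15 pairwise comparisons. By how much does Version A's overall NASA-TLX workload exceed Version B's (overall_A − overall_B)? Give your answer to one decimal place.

Version A weighted sum = 2·78 + 2·76 + 2·31 + 4·64 + 3·39 + 2·74 = 156 + 152 + 62 + 256 + 117 + 148 = 891; overall_A = 891/15 = 59.4000.
Version B weighted sum = 2·58 + 2·86 + 2·55 + 4·75 + 3·25 + 2·91 = 116 + 172 + 110 + 300 + 75 + 182 = 955; overall_B = 955/15 = 63.6667.
Difference = 59.4000 − 63.6667 = -4.2667 ≈ -4.3.

-4.3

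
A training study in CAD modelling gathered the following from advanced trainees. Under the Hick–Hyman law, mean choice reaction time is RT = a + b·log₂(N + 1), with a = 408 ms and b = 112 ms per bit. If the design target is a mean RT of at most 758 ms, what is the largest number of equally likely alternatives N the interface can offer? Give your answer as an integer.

Set 408 + 112·log₂(N + 1) ≤ 758.
log₂(N + 1) ≤ (758 − 408) / 112 = 3.1250.
N + 1 ≤ 2^3.1250 = 8.7241.
N ≤ 7.7241, so the largest integer N is 7.

7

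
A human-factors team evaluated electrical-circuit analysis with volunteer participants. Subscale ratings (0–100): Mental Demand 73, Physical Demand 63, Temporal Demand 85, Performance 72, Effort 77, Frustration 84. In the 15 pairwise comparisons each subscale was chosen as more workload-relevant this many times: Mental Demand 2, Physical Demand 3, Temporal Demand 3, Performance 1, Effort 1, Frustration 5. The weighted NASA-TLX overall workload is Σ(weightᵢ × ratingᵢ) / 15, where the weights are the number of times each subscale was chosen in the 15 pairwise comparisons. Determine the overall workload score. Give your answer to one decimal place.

The tallies are the weights (they sum to 15).
Weighted sum = 2·73 + 3·63 + 3·85 + 1·72 + 1·77 + 5·84
            = 146 + 189 + 255 + 72 + 77 + 420 = 1159.
Overall workload = 1159 / 15 = 77.2667 ≈ 77.3.

77.3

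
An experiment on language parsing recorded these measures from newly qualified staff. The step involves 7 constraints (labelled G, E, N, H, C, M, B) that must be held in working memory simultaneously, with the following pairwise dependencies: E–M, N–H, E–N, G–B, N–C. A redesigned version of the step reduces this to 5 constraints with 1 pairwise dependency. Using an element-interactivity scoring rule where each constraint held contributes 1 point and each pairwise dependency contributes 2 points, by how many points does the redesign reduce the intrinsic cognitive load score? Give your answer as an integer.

Original: 7 × 1 + 5 × 2 = 7 + 10 = 17.
Redesigned: 5 × 1 + 1 × 2 = 5 + 2 = 7.
Reduction = 17 − 7 = 10.

10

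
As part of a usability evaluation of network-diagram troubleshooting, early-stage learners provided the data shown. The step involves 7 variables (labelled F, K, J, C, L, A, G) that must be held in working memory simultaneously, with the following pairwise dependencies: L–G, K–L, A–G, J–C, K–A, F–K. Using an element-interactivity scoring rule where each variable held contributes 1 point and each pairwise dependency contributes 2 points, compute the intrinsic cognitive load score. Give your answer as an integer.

19

Count of variables held simultaneously: 7.
Count of pairwise dependencies listed: 6.
Element contribution: 7 × 1 = 7.
Interaction contribution: 6 × 2 = 12.
Intrinsic load = 7 + 12 = 19.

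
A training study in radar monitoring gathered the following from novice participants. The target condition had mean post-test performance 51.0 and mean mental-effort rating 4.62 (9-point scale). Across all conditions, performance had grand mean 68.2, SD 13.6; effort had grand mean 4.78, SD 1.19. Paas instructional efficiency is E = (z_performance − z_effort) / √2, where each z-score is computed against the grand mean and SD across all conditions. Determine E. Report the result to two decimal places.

-0.80

z_performance = (51.0 − 68.2) / 13.6 = -17.2000 / 13.6 = -1.2647.
z_effort = (4.62 − 4.78) / 1.19 = -0.1600 / 1.19 = -0.1345.
z_P − z_E = -1.2647 − (-0.1345) = -1.1302.
E = -1.1302 / √2 = -1.1302 / 1.41421 = -0.7992 ≈ -0.80.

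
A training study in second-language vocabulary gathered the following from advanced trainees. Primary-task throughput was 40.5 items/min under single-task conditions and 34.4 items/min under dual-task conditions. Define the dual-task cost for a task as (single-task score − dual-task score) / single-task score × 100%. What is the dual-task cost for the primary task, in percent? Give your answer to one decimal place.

Cost = (40.5 − 34.4) / 40.5 × 100%
     = 6.1000 / 40.5 × 100% = 15.0617%.
≈ 15.1%.

15.1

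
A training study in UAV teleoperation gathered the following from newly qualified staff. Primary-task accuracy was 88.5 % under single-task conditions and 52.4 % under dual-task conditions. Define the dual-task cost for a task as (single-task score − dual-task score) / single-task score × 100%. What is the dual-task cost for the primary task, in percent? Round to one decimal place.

Cost = (88.5 − 52.4) / 88.5 × 100%
     = 36.1000 / 88.5 × 100% = 40.7910%.
≈ 40.8%.

40.8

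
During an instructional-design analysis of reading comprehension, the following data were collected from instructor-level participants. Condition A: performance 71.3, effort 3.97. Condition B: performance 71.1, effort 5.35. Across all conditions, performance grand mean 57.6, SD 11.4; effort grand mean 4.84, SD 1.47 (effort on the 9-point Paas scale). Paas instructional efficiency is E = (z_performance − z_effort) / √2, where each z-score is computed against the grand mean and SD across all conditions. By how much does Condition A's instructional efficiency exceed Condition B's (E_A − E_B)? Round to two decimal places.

0.68

Condition A: z_P = (71.3 − 57.6)/11.4 = 1.2018; z_E = (3.97 − 4.84)/1.47 = -0.5918; E_A = (1.2018 − (-0.5918))/√2 = 1.2683.
Condition B: z_P = (71.1 − 57.6)/11.4 = 1.1842; z_E = (5.35 − 4.84)/1.47 = 0.3469; E_B = (1.1842 − 0.3469)/√2 = 0.5921.
E_A − E_B = 1.2683 − 0.5921 = 0.6762 ≈ 0.68.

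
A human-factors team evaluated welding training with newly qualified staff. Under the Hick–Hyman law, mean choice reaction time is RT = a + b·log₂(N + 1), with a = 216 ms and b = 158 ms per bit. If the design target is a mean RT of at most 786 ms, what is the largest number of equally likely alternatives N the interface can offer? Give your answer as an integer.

Set 216 + 158·log₂(N + 1) ≤ 786.
log₂(N + 1) ≤ (786 − 216) / 158 = 3.6076.
N + 1 ≤ 2^3.6076 = 12.1898.
N ≤ 11.1898, so the largest integer N is 11.

11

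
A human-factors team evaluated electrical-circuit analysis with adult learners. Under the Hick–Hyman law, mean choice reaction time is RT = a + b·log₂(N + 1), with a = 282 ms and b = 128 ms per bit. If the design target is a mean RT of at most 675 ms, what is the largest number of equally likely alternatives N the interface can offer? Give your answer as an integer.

Set 282 + 128·log₂(N + 1) ≤ 675.
log₂(N + 1) ≤ (675 − 282) / 128 = 3.0703.
N + 1 ≤ 2^3.0703 = 8.3995.
N ≤ 7.3995, so the largest integer N is 7.

7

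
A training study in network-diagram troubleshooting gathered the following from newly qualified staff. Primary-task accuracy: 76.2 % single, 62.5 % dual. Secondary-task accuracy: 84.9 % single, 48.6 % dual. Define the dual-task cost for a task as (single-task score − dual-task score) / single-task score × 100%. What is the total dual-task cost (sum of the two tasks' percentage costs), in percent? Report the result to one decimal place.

60.7

Primary cost = (76.2 − 62.5) / 76.2 × 100% = 17.9790%.
Secondary cost = (84.9 − 48.6) / 84.9 × 100% = 42.7562%.
Total = 17.9790% + 42.7562% = 60.7352% ≈ 60.7%.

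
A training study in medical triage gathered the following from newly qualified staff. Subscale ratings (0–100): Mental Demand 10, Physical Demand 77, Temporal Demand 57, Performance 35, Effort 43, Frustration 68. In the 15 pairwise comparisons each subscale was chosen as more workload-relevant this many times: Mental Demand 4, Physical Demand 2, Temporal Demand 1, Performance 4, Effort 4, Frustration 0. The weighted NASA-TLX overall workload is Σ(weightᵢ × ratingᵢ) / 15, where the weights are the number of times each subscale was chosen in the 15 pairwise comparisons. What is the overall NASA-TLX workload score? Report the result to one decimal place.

37.5

The tallies are the weights (they sum to 15).
Weighted sum = 4·10 + 2·77 + 1·57 + 4·35 + 4·43 + 0·68
            = 40 + 154 + 57 + 140 + 172 + 0 = 563.
Overall workload = 563 / 15 = 37.5333 ≈ 37.5.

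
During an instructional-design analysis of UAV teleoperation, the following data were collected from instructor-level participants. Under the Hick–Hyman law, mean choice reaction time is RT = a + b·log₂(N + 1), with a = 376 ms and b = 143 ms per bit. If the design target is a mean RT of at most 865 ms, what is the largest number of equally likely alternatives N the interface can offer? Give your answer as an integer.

9

Set 376 + 143·log₂(N + 1) ≤ 865.
log₂(N + 1) ≤ (865 − 376) / 143 = 3.4196.
N + 1 ≤ 2^3.4196 = 10.7005.
N ≤ 9.7005, so the largest integer N is 9.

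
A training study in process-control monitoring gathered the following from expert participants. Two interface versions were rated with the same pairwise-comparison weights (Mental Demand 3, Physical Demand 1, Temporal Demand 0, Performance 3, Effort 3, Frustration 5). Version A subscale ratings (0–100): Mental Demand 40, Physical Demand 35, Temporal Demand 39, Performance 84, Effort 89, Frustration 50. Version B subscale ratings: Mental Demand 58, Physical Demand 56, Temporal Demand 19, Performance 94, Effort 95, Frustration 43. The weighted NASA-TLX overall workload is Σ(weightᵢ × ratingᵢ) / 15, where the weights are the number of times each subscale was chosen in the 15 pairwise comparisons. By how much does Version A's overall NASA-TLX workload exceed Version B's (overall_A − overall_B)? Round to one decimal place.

Version A weighted sum = 3·40 + 1·35 + 0·39 + 3·84 + 3·89 + 5·50 = 120 + 35 + 0 + 252 + 267 + 250 = 924; overall_A = 924/15 = 61.6000.
Version B weighted sum = 3·58 + 1·56 + 0·19 + 3·94 + 3·95 + 5·43 = 174 + 56 + 0 + 282 + 285 + 215 = 1012; overall_B = 1012/15 = 67.4667.
Difference = 61.6000 − 67.4667 = -5.8667 ≈ -5.9.

-5.9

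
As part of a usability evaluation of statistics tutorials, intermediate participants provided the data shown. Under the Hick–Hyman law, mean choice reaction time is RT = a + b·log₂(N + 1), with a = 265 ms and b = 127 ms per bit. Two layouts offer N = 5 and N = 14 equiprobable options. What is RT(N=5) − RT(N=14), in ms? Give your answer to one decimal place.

-167.9

RT(5) = 265 + 127·log₂(6) = 265 + 127·2.5850 = 593.2950 ms.
RT(14) = 265 + 127·log₂(15) = 265 + 127·3.9069 = 761.1763 ms.
Difference = 593.2950 − 761.1763 = -167.8813 ≈ -167.9 ms.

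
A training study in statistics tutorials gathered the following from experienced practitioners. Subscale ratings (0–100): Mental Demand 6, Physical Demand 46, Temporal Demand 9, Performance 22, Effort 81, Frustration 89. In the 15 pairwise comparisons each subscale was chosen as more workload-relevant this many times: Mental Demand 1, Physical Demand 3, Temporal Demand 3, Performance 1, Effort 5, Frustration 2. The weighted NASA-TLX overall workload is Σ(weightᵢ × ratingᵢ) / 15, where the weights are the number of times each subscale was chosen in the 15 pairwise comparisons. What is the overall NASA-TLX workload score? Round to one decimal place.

The tallies are the weights (they sum to 15).
Weighted sum = 1·6 + 3·46 + 3·9 + 1·22 + 5·81 + 2·89
            = 6 + 138 + 27 + 22 + 405 + 178 = 776.
Overall workload = 776 / 15 = 51.7333 ≈ 51.7.

51.7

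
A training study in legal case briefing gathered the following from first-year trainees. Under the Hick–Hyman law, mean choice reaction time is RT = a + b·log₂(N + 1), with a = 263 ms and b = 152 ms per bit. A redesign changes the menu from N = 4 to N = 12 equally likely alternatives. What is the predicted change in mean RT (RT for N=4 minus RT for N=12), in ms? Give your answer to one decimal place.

RT(4) = 263 + 152·log₂(5) = 263 + 152·2.3219 = 615.9288 ms.
RT(12) = 263 + 152·log₂(13) = 263 + 152·3.7004 = 825.4608 ms.
Difference = 615.9288 − 825.4608 = -209.5320 ≈ -209.5 ms.

-209.5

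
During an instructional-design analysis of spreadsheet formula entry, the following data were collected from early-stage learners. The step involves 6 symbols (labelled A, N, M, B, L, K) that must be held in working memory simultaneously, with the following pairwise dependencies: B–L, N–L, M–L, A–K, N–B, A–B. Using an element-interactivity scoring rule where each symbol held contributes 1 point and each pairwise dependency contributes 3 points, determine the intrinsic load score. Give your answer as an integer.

24

Count of symbols held simultaneously: 6.
Count of pairwise dependencies listed: 6.
Element contribution: 6 × 1 = 6.
Interaction contribution: 6 × 3 = 18.
Intrinsic load = 6 + 18 = 24.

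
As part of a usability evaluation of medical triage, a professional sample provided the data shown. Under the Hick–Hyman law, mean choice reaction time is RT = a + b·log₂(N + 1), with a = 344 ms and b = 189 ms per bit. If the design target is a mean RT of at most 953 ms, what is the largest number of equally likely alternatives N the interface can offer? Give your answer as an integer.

8

Set 344 + 189·log₂(N + 1) ≤ 953.
log₂(N + 1) ≤ (953 − 344) / 189 = 3.2222.
N + 1 ≤ 2^3.2222 = 9.3321.
N ≤ 8.3321, so the largest integer N is 8.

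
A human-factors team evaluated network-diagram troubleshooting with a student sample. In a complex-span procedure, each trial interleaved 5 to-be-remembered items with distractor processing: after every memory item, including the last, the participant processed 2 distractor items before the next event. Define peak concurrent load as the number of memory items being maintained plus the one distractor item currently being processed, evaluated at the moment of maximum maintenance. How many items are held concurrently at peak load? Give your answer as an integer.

6

Maintenance is greatest during the distractor(s) after memory item 5: all 5 memory items are being held.
One distractor item is concurrently being processed.
Peak concurrent load = 5 + 1 = 6 items.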